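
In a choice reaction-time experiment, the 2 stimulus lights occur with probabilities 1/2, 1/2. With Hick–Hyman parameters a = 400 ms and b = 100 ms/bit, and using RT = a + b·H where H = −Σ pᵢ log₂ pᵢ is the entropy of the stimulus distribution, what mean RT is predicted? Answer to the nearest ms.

H = −Σ pᵢ log₂ pᵢ = 0.5·1 + 0.5·1 = 1.000 bits.
RT = 400 + 100 × 1.000 = 500.00 ms.

500 ms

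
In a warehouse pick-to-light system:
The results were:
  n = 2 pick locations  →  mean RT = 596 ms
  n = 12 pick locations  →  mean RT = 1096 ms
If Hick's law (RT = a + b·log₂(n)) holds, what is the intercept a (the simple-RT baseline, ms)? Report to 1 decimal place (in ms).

402.6 ms

b = (RT₂ − RT₁)/(log₂ n₂ − log₂ n₁) = (1096 − 596)/(3.5850 − 1) = 193.426 ms/bit.
Intercept: a = 596 − 193.426·log₂(2) = 402.574 ms.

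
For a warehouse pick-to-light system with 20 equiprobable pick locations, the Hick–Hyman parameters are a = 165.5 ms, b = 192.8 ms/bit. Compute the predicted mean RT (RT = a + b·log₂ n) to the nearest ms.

log₂(20) = 4.3219 bits, so RT = 165.5 + 192.8 × 4.3219 ≈ 998.768 ms.

999 ms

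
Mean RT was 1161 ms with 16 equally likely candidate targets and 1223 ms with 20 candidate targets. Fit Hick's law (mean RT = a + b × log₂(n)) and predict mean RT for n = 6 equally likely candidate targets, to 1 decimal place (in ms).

RT is linear in log₂ n, so two points fix the line:
  b = (1223 − 1161) / (log₂ 20 − log₂ 16) = 62 / (4.3219 − 4) = 192.590 ms/bit
  a = 1161 − 192.590 × 4 = 390.642 ms
Then RT(6) = 390.642 + 192.590 × log₂ 6 = 390.642 + 192.590 × 2.5850 ≈ 888.479 ms.

888.5 ms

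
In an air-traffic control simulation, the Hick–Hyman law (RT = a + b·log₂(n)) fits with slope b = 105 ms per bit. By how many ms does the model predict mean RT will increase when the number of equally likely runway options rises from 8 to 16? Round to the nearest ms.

The intercept a cancels: ΔRT = b·(log₂ n₂ − log₂ n₁) = b·log₂(n₂/n₁).
log₂(16) − log₂(8) = log₂(16/8) = log₂(2) = 1.
ΔRT = 105 × 1.0000 = 105.000 ms.

105 ms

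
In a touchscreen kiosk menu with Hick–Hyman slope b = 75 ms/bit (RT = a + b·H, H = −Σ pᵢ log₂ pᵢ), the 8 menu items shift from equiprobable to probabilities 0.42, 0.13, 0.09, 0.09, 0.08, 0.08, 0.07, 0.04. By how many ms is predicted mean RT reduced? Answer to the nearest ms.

Equiprobable entropy H₀ = log₂ 8 = 3.0000 bits.
Skewed entropy H = −Σ pᵢ log₂ pᵢ = 2.5709 bits.
ΔRT = b·(H₀ − H) = 75 × 0.4291 = 32.18 ms.

32 ms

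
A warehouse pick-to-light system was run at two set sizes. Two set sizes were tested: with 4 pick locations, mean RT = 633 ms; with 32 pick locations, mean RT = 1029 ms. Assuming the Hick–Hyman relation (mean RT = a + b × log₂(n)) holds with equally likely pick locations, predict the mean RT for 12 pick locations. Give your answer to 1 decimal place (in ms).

Fit slope and intercept:
  b = (1029 − 633) / (log₂ 32 − log₂ 4) = 396 / (5 − 2) = 132.000 ms/bit
  a = 633 − 132.000 × 2 = 369.000 ms
Then RT(12) = 369.000 + 132.000 × log₂ 12 = 369.000 + 132.000 × 3.5850 ≈ 842.215 ms.

842.2 ms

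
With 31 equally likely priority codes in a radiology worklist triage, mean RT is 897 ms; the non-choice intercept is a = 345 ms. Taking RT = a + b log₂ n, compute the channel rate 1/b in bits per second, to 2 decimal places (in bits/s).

b = (897 − 345)/log₂ 31 = 552/4.9542 = 111.421 ms per bit = 0.11142 s/bit; the reciprocal is 8.975 bits/s.

8.97 bits/s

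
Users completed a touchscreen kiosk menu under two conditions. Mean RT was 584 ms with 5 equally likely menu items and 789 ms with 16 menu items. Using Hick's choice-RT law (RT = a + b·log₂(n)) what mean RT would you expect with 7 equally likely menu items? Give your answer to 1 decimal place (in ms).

Solve the two-equation system in a and b:
  b = (789 − 584) / (log₂ 16 − log₂ 5) = 205 / (4 − 2.3219) = 122.164 ms/bit
  a = 584 − 122.164 × 2.3219 = 300.344 ms
Then RT(7) = 300.344 + 122.164 × log₂ 7 = 300.344 + 122.164 × 2.8074 ≈ 643.302 ms.

643.3 ms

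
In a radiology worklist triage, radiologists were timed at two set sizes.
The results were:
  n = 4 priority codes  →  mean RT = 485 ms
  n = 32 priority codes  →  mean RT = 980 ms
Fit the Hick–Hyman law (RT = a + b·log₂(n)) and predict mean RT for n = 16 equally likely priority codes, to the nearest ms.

815 ms

Fit slope and intercept:
  b = (980 − 485) / (log₂ 32 − log₂ 4) = 495 / (5 − 2) = 165 ms/bit
  a = 485 − 165 × 2 = 155 ms
Then RT(16) = 155 + 165 × log₂ 16 = 155 + 165 × 4 ≈ 815.000 ms.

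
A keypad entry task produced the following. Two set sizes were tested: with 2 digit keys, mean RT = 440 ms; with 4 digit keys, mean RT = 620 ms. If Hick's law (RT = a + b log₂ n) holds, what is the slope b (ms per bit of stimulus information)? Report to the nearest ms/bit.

The slope on a log₂ axis is (620 − 440) / (2 − 1) = 180 ms/bit.

180 ms/bit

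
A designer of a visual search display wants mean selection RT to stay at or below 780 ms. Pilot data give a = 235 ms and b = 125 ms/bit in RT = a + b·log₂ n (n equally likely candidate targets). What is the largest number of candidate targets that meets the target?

20

125·log₂ n ≤ 780 − 235 = 545, giving log₂ n ≤ 4.3600 and n ≤ 20.535. The largest whole number is 20.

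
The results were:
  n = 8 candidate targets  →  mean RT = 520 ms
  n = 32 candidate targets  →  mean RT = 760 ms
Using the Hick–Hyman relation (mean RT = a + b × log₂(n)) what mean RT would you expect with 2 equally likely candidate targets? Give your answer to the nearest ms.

280 ms

With log₂ n on the abscissa the relation is linear; from the two conditions:
  b = (760 − 520) / (log₂ 32 − log₂ 8) = 240 / (5 − 3) = 120 ms/bit
  a = 520 − 120 × 3 = 160 ms
Then RT(2) = 160 + 120 × log₂ 2 = 160 + 120 × 1 ≈ 280.000 ms.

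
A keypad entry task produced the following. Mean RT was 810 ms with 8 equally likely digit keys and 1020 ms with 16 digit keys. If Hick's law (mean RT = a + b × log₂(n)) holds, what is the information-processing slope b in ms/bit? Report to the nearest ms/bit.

b = (RT₂ − RT₁)/(log₂ n₂ − log₂ n₁) = (1020 − 810)/(4 − 3) = 210 ms/bit.

210 ms/bit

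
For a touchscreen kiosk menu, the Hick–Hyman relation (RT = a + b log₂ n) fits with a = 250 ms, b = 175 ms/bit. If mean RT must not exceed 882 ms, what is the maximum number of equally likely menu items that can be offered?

12

Set 250 + 175·log₂ n ≤ 882 → log₂ n ≤ (882 − 250)/175 = 3.6114.
So n ≤ 2^3.6114 = 12.222; the largest integer n is 12.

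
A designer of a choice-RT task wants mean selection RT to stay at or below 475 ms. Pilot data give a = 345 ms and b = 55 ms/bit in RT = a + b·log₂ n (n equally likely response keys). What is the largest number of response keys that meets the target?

Set 345 + 55·log₂ n ≤ 475 → log₂ n ≤ (475 − 345)/55 = 2.3636.
So n ≤ 2^2.3636 = 5.147; the largest integer n is 5.

5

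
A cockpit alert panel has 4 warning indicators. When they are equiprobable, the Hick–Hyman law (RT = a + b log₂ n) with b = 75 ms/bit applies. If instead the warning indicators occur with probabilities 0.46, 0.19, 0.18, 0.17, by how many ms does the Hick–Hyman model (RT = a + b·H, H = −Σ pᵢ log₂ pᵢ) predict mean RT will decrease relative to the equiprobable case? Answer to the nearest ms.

11 ms

Equiprobable entropy H₀ = log₂ 4 = 2.0000 bits.
Skewed entropy H = −Σ pᵢ log₂ pᵢ = 1.8505 bits.
ΔRT = b·(H₀ − H) = 75 × 0.1495 = 11.22 ms.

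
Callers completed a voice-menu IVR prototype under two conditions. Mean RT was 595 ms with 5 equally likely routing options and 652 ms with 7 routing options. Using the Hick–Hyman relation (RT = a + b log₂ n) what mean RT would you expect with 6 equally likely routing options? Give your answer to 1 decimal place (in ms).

Fit slope and intercept:
  b = (652 − 595) / (log₂ 7 − log₂ 5) = 57 / (2.8074 − 2.3219) = 117.422 ms/bit
  a = 595 − 117.422 × 2.3219 = 322.354 ms
Then RT(6) = 322.354 + 117.422 × log₂ 6 = 322.354 + 117.422 × 2.5850 ≈ 625.886 ms.

625.9 ms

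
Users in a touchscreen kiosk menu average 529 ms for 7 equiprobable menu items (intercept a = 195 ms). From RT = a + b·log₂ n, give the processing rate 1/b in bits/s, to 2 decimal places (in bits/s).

8.41 bits/s

b = (529 − 195)/log₂ 7 = 334/2.8074 = 118.973 ms per bit = 0.11897 s/bit; the reciprocal is 8.405 bits/s.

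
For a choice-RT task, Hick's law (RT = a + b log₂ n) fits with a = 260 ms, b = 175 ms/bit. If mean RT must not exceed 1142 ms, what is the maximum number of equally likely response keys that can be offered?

32

Information budget: (1142 − 260)/175 = 5.0400 bits, so n ≤ 2^5.0400 = 32.900 → at most 32.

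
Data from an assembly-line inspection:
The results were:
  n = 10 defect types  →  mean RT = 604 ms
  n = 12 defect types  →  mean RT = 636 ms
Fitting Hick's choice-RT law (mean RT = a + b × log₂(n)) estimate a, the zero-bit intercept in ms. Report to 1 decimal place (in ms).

b = (RT₂ − RT₁)/(log₂ n₂ − log₂ n₁) = (636 − 604)/(3.5850 − 3.3219) = 121.657 ms/bit.
a = RT₁ − b·log₂ n₁ = 604 − 121.657 × 3.3219 = 199.864 ms.

199.9 ms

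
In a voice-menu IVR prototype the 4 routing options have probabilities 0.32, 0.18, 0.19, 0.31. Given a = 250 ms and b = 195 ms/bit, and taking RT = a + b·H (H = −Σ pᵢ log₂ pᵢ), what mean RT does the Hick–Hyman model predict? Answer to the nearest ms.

Entropy contributions −pᵢ log₂ pᵢ: 0.5260, 0.4453, 0.4552, 0.5238; sum H = 1.9504 bits.
RT = a + bH = 250 + 195·1.9504 = 630.32 ms.

630 ms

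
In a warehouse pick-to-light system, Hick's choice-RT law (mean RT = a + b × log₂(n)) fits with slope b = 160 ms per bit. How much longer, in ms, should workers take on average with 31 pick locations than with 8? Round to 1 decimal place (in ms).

312.7 ms

Only the slope matters, since a is common to both: ΔRT = b·log₂(n₂/n₁).
log₂(31) − log₂(8) = 4.9542 − 3 = 1.9542.
ΔRT = 160 × 1.9542 = 312.671 ms.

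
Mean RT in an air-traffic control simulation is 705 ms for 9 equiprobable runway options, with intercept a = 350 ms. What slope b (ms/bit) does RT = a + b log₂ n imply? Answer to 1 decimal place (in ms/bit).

112.0 ms/bit

9 alternatives carry log₂ 9 = 3.1699 bits; the choice cost is 705 − 350 = 355 ms, so b = 355/3.1699 = 111.990 ms/bit.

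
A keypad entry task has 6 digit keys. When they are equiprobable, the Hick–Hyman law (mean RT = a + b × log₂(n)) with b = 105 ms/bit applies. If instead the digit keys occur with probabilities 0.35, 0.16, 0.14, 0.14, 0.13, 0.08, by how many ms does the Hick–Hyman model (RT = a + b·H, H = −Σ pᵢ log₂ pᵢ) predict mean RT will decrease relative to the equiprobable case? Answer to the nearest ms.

The RT saving is b·ΔH. Equiprobable H₀ = log₂(6) = 2.5850 bits; with the given probabilities H = 2.4215 bits.
b·(H₀ − H) = 105 × (2.5850 − 2.4215) = 17.16 ms.

17 ms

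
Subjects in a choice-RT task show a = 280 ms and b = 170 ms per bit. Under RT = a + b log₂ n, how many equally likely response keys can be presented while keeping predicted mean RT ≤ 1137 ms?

Set 280 + 170·log₂ n ≤ 1137 → log₂ n ≤ (1137 − 280)/170 = 5.0412.
So n ≤ 2^5.0412 = 32.926; the largest integer n is 32.

32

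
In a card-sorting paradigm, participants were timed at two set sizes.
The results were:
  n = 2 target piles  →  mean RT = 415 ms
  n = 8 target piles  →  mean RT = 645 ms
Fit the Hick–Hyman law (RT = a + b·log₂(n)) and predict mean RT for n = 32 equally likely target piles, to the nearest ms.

RT is linear in log₂ n, so two points fix the line:
  b = (645 − 415) / (log₂ 8 − log₂ 2) = 230 / (3 − 1) = 115 ms/bit
  a = 415 − 115 × 1 = 300 ms
Then RT(32) = 300 + 115 × log₂ 32 = 300 + 115 × 5 ≈ 875.000 ms.

875 ms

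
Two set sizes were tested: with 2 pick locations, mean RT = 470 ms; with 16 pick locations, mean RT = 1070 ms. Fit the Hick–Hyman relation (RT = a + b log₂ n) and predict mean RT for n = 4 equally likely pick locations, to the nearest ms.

With log₂ n on the abscissa the relation is linear; from the two conditions:
  b = (1070 − 470) / (log₂ 16 − log₂ 2) = 600 / (4 − 1) = 200 ms/bit
  a = 470 − 200 × 1 = 270 ms
Then RT(4) = 270 + 200 × log₂ 4 = 270 + 200 × 2 ≈ 670.000 ms.

670 ms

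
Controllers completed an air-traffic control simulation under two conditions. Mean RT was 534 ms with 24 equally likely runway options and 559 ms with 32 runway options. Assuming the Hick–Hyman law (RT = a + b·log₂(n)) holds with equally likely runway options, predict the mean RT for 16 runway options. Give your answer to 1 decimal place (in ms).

With log₂ n on the abscissa the relation is linear; from the two conditions:
  b = (559 − 534) / (log₂ 32 − log₂ 24) = 25 / (5 − 4.5850) = 60.236 ms/bit
  a = 534 − 60.236 × 4.5850 = 257.822 ms
Then RT(16) = 257.822 + 60.236 × log₂ 16 = 257.822 + 60.236 × 4 ≈ 498.764 ms.

498.8 ms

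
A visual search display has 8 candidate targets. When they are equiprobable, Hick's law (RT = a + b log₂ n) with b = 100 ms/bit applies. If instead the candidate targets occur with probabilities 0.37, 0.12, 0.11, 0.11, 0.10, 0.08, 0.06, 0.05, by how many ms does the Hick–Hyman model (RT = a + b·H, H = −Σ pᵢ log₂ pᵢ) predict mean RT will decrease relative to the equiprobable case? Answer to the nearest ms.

The RT saving is b·ΔH. Equiprobable H₀ = log₂(8) = 3.0000 bits; with the given probabilities H = 2.6817 bits.
b·(H₀ − H) = 100 × (3.0000 − 2.6817) = 31.83 ms.

32 ms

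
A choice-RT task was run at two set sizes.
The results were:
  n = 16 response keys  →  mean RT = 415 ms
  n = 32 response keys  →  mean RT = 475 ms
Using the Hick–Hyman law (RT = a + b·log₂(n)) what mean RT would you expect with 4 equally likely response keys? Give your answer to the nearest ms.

Fit slope and intercept:
  b = (475 − 415) / (log₂ 32 − log₂ 16) = 60 / (5 − 4) = 60 ms/bit
  a = 415 − 60 × 4 = 175 ms
Then RT(4) = 175 + 60 × log₂ 4 = 175 + 60 × 2 ≈ 295.000 ms.

295 ms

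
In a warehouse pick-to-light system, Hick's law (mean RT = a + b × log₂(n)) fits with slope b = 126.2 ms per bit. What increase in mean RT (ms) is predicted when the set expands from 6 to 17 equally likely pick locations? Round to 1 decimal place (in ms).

189.6 ms

Only the slope matters, since a is common to both: ΔRT = b·log₂(n₂/n₁).
log₂(17) − log₂(6) = 4.0875 − 2.5850 = 1.5025.
ΔRT = 126.2 × 1.5025 = 189.616 ms.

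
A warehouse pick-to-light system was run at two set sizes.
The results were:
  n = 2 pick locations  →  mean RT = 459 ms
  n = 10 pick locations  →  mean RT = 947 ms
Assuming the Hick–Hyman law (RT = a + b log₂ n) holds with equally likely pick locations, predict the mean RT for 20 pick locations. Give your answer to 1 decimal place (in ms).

Fit slope and intercept:
  b = (947 − 459) / (log₂ 10 − log₂ 2) = 488 / (3.3219 − 1) = 210.170 ms/bit
  a = 459 − 210.170 × 1 = 248.830 ms
Then RT(20) = 248.830 + 210.170 × log₂ 20 = 248.830 + 210.170 × 4.3219 ≈ 1157.170 ms.

1157.2 ms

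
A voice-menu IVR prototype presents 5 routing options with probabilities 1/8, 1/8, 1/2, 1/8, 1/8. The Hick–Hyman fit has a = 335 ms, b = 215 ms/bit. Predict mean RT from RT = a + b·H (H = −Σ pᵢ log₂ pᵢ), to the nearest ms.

765 ms

Each term −pᵢ log₂ pᵢ: 0.125·3 + 0.125·3 + 0.5·1 + 0.125·3 + 0.125·3; summed, H = 2.000 bits.
Mean RT = a + bH = 335 + 215·2.000 = 765.00 ms.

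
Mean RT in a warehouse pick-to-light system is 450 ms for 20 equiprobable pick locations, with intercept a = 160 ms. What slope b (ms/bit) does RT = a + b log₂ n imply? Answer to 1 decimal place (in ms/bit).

log₂(20) = 4.3219 bits.
b = (RT − a)/log₂ n = (450 − 160) / 4.3219 = 67.100 ms/bit.

67.1 ms/bit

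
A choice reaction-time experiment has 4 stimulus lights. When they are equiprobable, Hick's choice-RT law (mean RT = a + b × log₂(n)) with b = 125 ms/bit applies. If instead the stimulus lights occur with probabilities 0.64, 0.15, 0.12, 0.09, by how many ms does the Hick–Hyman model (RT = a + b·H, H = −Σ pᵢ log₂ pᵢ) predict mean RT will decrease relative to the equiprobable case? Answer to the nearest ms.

62 ms

The RT saving is b·ΔH. Equiprobable H₀ = log₂(4) = 2.0000 bits; with the given probabilities H = 1.5023 bits.
b·(H₀ − H) = 125 × (2.0000 − 1.5023) = 62.21 ms.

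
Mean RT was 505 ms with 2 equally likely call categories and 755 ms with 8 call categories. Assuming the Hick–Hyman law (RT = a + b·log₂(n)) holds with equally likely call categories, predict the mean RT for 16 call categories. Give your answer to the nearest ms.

Fit slope and intercept:
  b = (755 − 505) / (log₂ 8 − log₂ 2) = 250 / (3 − 1) = 125 ms/bit
  a = 505 − 125 × 1 = 380 ms
Then RT(16) = 380 + 125 × log₂ 16 = 380 + 125 × 4 ≈ 880.000 ms.

880 ms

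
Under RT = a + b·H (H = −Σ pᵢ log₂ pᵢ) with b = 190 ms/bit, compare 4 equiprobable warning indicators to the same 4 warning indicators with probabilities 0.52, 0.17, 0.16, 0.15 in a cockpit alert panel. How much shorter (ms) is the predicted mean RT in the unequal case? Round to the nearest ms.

Equiprobable entropy H₀ = log₂ 4 = 2.0000 bits.
Skewed entropy H = −Σ pᵢ log₂ pᵢ = 1.7587 bits.
ΔRT = b·(H₀ − H) = 190 × 0.2413 = 45.84 ms.

46 ms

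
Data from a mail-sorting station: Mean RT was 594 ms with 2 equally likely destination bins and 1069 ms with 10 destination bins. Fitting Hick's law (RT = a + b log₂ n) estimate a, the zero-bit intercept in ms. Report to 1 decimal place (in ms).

The slope on a log₂ axis is (1069 − 594) / (3.3219 − 1) = 204.571 ms/bit.
a = RT₁ − b·log₂ n₁ = 594 − 204.571 × 1 = 389.429 ms.

389.4 ms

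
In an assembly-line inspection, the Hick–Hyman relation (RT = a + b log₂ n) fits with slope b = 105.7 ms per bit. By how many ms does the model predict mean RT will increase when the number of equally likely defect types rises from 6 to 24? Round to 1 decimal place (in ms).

Only the slope matters, since a is common to both: ΔRT = b·log₂(n₂/n₁).
log₂(24) − log₂(6) = log₂(24/6) = log₂(4) = 2.
ΔRT = 105.7 × 2.0000 = 211.400 ms.

211.4 ms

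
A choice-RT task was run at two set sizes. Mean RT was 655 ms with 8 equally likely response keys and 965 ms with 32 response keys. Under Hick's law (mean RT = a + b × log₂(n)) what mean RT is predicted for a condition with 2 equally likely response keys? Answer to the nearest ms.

Fit slope and intercept:
  b = (965 − 655) / (log₂ 32 − log₂ 8) = 310 / (5 − 3) = 155 ms/bit
  a = 655 − 155 × 3 = 190 ms
Then RT(2) = 190 + 155 × log₂ 2 = 190 + 155 × 1 ≈ 345.000 ms.

345 ms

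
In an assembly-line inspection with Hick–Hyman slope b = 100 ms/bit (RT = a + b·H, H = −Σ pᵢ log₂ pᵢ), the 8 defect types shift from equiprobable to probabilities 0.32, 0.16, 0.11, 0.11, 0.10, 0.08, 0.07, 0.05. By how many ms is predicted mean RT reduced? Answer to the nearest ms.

Equiprobable entropy H₀ = log₂ 8 = 3.0000 bits.
Skewed entropy H = −Σ pᵢ log₂ pᵢ = 2.7580 bits.
ΔRT = b·(H₀ − H) = 100 × 0.2420 = 24.20 ms.

24 ms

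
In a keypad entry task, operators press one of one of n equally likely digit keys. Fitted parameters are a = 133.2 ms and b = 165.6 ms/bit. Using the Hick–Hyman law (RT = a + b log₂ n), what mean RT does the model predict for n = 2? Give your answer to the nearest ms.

299 ms

log₂(2) = 1 bits, so RT = 133.2 + 165.6 × 1 ≈ 298.800 ms.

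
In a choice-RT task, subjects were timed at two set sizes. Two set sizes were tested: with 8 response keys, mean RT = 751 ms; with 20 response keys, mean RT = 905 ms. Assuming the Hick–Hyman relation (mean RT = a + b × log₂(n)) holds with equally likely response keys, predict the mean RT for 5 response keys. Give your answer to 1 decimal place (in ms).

672.0 ms

RT is linear in log₂ n, so two points fix the line:
  b = (905 − 751) / (log₂ 20 − log₂ 8) = 154 / (4.3219 − 3) = 116.497 ms/bit
  a = 751 − 116.497 × 3 = 401.510 ms
Then RT(5) = 401.510 + 116.497 × log₂ 5 = 401.510 + 116.497 × 2.3219 ≈ 672.007 ms.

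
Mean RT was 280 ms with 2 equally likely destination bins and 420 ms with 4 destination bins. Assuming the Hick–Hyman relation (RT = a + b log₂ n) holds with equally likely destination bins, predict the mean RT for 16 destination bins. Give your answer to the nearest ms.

700 ms

With log₂ n on the abscissa the relation is linear; from the two conditions:
  b = (420 − 280) / (log₂ 4 − log₂ 2) = 140 / (2 − 1) = 140 ms/bit
  a = 280 − 140 × 1 = 140 ms
Then RT(16) = 140 + 140 × log₂ 16 = 140 + 140 × 4 ≈ 700.000 ms.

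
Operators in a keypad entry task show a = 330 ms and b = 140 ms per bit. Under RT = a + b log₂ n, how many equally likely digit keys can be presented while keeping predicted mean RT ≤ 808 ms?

10

140·log₂ n ≤ 808 − 330 = 478, giving log₂ n ≤ 3.4143 and n ≤ 10.661. The largest whole number is 10.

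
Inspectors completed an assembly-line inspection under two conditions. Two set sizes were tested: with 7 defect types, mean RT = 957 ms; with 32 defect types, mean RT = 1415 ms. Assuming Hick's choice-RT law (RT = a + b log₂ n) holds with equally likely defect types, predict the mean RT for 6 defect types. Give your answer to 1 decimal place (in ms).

910.5 ms

With log₂ n on the abscissa the relation is linear; from the two conditions:
  b = (1415 − 957) / (log₂ 32 − log₂ 7) = 458 / (5 − 2.8074) = 208.880 ms/bit
  a = 957 − 208.880 × 2.8074 = 370.599 ms
Then RT(6) = 370.599 + 208.880 × log₂ 6 = 370.599 + 208.880 × 2.5850 ≈ 910.547 ms.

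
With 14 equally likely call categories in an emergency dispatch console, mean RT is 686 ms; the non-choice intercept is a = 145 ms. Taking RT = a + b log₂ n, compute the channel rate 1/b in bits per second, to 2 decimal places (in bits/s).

7.04 bits/s

b = (686 − 145)/log₂ 14 = 541/3.8074 = 142.093 ms per bit = 0.14209 s/bit; the reciprocal is 7.038 bits/s.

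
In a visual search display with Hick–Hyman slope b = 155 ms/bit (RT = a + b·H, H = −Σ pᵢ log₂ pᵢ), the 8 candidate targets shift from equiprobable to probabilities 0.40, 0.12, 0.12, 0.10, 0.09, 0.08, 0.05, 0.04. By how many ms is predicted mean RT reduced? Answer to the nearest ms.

62 ms

Equiprobable entropy H₀ = log₂ 8 = 3.0000 bits.
Skewed entropy H = −Σ pᵢ log₂ pᵢ = 2.6011 bits.
ΔRT = b·(H₀ − H) = 155 × 0.3989 = 61.83 ms.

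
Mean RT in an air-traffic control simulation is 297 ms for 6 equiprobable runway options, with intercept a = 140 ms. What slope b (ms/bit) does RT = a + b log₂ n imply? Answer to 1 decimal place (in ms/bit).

60.7 ms/bit

log₂(6) = 2.5850 bits.
b = (RT − a)/log₂ n = (297 − 140) / 2.5850 = 60.736 ms/bit.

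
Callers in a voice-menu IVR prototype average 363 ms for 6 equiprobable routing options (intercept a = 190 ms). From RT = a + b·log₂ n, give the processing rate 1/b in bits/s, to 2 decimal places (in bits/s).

14.94 bits/s

b = (363 − 190)/log₂ 6 = 173/2.5850 = 66.926 ms per bit = 0.06693 s/bit; the reciprocal is 14.942 bits/s.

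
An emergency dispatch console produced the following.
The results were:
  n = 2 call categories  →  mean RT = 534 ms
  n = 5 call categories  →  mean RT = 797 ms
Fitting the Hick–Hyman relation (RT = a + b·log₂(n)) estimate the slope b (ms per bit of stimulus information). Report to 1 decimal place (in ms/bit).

Slope: b = (797 − 534) / (log₂ 5 − log₂ 2) = 263/1.3219 = 198.952 ms/bit.

199.0 ms/bit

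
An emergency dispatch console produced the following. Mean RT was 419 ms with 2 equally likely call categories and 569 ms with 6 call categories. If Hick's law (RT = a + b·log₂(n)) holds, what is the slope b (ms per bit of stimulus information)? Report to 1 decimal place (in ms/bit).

The slope on a log₂ axis is (569 − 419) / (2.5850 − 1) = 94.639 ms/bit.

94.6 ms/bit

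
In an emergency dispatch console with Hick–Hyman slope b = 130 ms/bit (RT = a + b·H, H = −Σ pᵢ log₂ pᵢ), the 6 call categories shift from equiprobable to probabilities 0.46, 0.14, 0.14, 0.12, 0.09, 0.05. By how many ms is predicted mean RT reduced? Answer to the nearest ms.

Equiprobable entropy H₀ = log₂ 6 = 2.5850 bits.
Skewed entropy H = −Σ pᵢ log₂ pᵢ = 2.2054 bits.
ΔRT = b·(H₀ − H) = 130 × 0.3796 = 49.35 ms.

49 ms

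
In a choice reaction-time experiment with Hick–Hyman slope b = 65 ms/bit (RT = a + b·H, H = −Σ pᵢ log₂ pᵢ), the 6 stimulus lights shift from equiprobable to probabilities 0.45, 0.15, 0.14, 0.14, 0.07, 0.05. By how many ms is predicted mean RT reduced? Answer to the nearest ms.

The RT saving is b·ΔH. Equiprobable H₀ = log₂(6) = 2.5850 bits; with the given probabilities H = 2.2078 bits.
b·(H₀ − H) = 65 × (2.5850 − 2.2078) = 24.51 ms.

25 ms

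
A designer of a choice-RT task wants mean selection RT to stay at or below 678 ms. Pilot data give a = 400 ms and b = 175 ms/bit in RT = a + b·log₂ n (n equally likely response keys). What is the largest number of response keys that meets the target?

3

Information budget: (678 − 400)/175 = 1.5886 bits, so n ≤ 2^1.5886 = 3.008 → at most 3.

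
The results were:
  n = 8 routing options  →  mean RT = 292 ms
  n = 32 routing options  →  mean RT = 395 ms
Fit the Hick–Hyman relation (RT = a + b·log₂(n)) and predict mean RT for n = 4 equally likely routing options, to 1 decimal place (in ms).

240.5 ms

RT is linear in log₂ n, so two points fix the line:
  b = (395 − 292) / (log₂ 32 − log₂ 8) = 103 / (5 − 3) = 51.500 ms/bit
  a = 292 − 51.500 × 3 = 137.500 ms
Then RT(4) = 137.500 + 51.500 × log₂ 4 = 137.500 + 51.500 × 2 ≈ 240.500 ms.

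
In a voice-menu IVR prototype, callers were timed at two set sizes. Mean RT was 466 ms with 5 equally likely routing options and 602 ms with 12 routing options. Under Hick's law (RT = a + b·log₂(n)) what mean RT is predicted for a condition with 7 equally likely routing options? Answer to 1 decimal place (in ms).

518.3 ms

RT is linear in log₂ n, so two points fix the line:
  b = (602 − 466) / (log₂ 12 − log₂ 5) = 136 / (3.5850 − 2.3219) = 107.677 ms/bit
  a = 466 − 107.677 × 2.3219 = 215.981 ms
Then RT(7) = 215.981 + 107.677 × log₂ 7 = 215.981 + 107.677 × 2.8074 ≈ 518.269 ms.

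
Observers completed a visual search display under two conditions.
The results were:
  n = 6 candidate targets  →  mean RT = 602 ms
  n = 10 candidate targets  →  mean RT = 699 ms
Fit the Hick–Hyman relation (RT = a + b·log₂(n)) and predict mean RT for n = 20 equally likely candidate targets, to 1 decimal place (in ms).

RT is linear in log₂ n, so two points fix the line:
  b = (699 − 602) / (log₂ 10 − log₂ 6) = 97 / (3.3219 − 2.5850) = 131.621 ms/bit
  a = 602 − 131.621 × 2.5850 = 261.765 ms
Then RT(20) = 261.765 + 131.621 × log₂ 20 = 261.765 + 131.621 × 4.3219 ≈ 830.621 ms.

830.6 ms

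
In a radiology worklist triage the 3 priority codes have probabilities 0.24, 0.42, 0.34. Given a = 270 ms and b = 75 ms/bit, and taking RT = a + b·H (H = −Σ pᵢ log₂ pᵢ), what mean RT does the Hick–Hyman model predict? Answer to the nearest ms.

386 ms

H = 0.24·log₂(1/0.24) + 0.42·log₂(1/0.42) + 0.34·log₂(1/0.34) = 1.5490 bits.
RT = 270 + 75 × 1.5490 = 386.17 ms.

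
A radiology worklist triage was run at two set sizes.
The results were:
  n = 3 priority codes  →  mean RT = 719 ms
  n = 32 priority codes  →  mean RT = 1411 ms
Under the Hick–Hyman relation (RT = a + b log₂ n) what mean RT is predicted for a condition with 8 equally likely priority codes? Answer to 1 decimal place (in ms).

1005.7 ms

Fit slope and intercept:
  b = (1411 − 719) / (log₂ 32 − log₂ 3) = 692 / (5 − 1.5850) = 202.633 ms/bit
  a = 719 − 202.633 × 1.5850 = 397.834 ms
Then RT(8) = 397.834 + 202.633 × log₂ 8 = 397.834 + 202.633 × 3 ≈ 1005.734 ms.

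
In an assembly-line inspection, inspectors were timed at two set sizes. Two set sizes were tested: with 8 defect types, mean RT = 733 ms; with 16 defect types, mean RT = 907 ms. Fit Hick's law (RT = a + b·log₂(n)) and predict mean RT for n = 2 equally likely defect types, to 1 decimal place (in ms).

With log₂ n on the abscissa the relation is linear; from the two conditions:
  b = (907 − 733) / (log₂ 16 − log₂ 8) = 174 / (4 − 3) = 174.000 ms/bit
  a = 733 − 174.000 × 3 = 211.000 ms
Then RT(2) = 211.000 + 174.000 × log₂ 2 = 211.000 + 174.000 × 1 ≈ 385.000 ms.

385.0 ms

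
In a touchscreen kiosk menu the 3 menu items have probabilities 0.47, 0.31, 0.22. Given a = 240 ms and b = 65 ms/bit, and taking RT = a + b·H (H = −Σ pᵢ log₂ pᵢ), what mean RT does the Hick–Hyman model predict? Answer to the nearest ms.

339 ms

H = 0.47·log₂(1/0.47) + 0.31·log₂(1/0.31) + 0.22·log₂(1/0.22) = 1.5163 bits.
RT = 240 + 65 × 1.5163 = 338.56 ms.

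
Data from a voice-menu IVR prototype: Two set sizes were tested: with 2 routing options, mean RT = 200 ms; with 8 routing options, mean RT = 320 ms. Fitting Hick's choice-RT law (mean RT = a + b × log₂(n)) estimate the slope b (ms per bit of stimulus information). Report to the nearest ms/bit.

The slope on a log₂ axis is (320 − 200) / (3 − 1) = 60 ms/bit.

60 ms/bit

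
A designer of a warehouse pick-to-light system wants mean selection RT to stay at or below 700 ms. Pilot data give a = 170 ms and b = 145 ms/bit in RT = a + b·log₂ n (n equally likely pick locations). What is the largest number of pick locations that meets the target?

145·log₂ n ≤ 700 − 170 = 530, giving log₂ n ≤ 3.6552 and n ≤ 12.598. The largest whole number is 12.

12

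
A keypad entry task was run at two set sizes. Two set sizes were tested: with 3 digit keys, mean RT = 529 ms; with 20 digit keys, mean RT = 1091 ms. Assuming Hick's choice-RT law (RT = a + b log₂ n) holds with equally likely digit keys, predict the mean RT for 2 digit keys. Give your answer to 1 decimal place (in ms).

Solve the two-equation system in a and b:
  b = (1091 − 529) / (log₂ 20 − log₂ 3) = 562 / (4.3219 − 1.5850) = 205.337 ms/bit
  a = 529 − 205.337 × 1.5850 = 203.549 ms
Then RT(2) = 203.549 + 205.337 × log₂ 2 = 203.549 + 205.337 × 1 ≈ 408.886 ms.

408.9 ms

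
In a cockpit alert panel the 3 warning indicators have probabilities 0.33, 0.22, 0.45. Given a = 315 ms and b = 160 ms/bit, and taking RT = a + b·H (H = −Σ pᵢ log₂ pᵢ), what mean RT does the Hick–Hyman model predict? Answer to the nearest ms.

Entropy contributions −pᵢ log₂ pᵢ: 0.5278, 0.4806, 0.5184; sum H = 1.5268 bits.
RT = a + bH = 315 + 160·1.5268 = 559.29 ms.

559 ms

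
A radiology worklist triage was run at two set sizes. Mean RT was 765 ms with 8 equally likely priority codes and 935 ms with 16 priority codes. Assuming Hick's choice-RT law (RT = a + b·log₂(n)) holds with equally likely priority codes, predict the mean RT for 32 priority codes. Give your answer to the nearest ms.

Solve the two-equation system in a and b:
  b = (935 − 765) / (log₂ 16 − log₂ 8) = 170 / (4 − 3) = 170 ms/bit
  a = 765 − 170 × 3 = 255 ms
Then RT(32) = 255 + 170 × log₂ 32 = 255 + 170 × 5 ≈ 1105.000 ms.

1105 ms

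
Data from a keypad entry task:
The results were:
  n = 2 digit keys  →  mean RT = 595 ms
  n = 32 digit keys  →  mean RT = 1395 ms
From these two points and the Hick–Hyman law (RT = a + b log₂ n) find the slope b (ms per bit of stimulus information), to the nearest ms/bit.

200 ms/bit

b = (RT₂ − RT₁)/(log₂ n₂ − log₂ n₁) = (1395 − 595)/(5 − 1) = 200 ms/bit.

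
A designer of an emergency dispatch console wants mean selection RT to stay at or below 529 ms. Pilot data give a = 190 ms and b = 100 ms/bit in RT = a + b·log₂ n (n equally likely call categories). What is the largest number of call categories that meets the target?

Set 190 + 100·log₂ n ≤ 529 → log₂ n ≤ (529 − 190)/100 = 3.3900.
So n ≤ 2^3.3900 = 10.483; the largest integer n is 10.

10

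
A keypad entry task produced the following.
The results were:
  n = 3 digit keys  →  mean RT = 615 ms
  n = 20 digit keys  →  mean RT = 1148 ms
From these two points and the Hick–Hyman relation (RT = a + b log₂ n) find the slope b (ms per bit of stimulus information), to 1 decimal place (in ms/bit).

Slope: b = (1148 − 615) / (log₂ 20 − log₂ 3) = 533/2.7370 = 194.741 ms/bit.

194.7 ms/bit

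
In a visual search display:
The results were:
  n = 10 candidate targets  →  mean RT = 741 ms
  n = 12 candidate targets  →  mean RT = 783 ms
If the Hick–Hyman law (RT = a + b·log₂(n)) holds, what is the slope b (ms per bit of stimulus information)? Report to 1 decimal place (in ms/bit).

The slope on a log₂ axis is (783 − 741) / (3.5850 − 3.3219) = 159.675 ms/bit.

159.7 ms/bit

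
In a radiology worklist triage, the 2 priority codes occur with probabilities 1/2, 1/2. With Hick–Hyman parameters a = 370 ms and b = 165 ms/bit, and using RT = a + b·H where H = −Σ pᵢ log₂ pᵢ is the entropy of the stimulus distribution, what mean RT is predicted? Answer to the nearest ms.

H = −Σ pᵢ log₂ pᵢ = 0.5·1 + 0.5·1 = 1.000 bits.
RT = 370 + 165 × 1.000 = 535.00 ms.

535 ms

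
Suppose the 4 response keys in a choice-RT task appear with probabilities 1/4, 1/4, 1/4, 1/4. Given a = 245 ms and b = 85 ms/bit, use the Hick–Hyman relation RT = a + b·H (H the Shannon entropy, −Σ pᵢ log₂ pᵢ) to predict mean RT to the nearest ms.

H = −Σ pᵢ log₂ pᵢ = 0.25·2 + 0.25·2 + 0.25·2 + 0.25·2 = 2.000 bits.
RT = 245 + 85 × 2.000 = 415.00 ms.

415 ms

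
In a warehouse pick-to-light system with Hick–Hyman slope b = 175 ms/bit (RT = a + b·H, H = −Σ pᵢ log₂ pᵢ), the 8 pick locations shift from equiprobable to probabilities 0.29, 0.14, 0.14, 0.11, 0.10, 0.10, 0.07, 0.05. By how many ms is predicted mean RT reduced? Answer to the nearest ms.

33 ms

The RT saving is b·ΔH. Equiprobable H₀ = log₂(8) = 3.0000 bits; with the given probabilities H = 2.8114 bits.
b·(H₀ − H) = 175 × (3.0000 − 2.8114) = 33.00 ms.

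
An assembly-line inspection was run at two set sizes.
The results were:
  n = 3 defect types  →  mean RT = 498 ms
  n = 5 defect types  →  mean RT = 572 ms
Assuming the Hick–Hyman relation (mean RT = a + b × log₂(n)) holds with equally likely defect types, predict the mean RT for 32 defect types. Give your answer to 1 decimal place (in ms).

With log₂ n on the abscissa the relation is linear; from the two conditions:
  b = (572 − 498) / (log₂ 5 − log₂ 3) = 74 / (2.3219 − 1.5850) = 100.412 ms/bit
  a = 498 − 100.412 × 1.5850 = 338.851 ms
Then RT(32) = 338.851 + 100.412 × log₂ 32 = 338.851 + 100.412 × 5 ≈ 840.910 ms.

840.9 ms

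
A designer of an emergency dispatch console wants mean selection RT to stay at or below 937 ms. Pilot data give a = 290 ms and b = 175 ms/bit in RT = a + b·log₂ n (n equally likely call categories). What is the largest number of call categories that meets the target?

Information budget: (937 − 290)/175 = 3.6971 bits, so n ≤ 2^3.6971 = 12.970 → at most 12.

12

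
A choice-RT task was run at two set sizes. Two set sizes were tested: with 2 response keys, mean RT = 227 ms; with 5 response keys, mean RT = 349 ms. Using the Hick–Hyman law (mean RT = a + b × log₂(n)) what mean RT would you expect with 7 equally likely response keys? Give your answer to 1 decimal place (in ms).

Solve the two-equation system in a and b:
  b = (349 − 227) / (log₂ 5 − log₂ 2) = 122 / (2.3219 − 1) = 92.289 ms/bit
  a = 227 − 92.289 × 1 = 134.711 ms
Then RT(7) = 134.711 + 92.289 × log₂ 7 = 134.711 + 92.289 × 2.8074 ≈ 393.800 ms.

393.8 ms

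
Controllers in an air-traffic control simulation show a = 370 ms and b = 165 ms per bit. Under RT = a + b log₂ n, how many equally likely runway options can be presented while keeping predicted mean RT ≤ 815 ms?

6

165·log₂ n ≤ 815 − 370 = 445, giving log₂ n ≤ 2.6970 and n ≤ 6.484. The largest whole number is 6.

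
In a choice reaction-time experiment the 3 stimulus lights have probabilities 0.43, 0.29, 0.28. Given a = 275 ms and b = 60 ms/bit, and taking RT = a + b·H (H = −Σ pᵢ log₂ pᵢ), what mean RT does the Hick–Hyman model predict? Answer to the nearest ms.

368 ms

H = 0.43·log₂(1/0.43) + 0.29·log₂(1/0.29) + 0.28·log₂(1/0.28) = 1.5557 bits.
RT = 275 + 60 × 1.5557 = 368.34 ms.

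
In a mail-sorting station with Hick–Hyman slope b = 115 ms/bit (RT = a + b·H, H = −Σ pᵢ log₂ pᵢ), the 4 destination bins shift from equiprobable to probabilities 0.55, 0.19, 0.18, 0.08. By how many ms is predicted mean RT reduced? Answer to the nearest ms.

Equiprobable entropy H₀ = log₂ 4 = 2.0000 bits.
Skewed entropy H = −Σ pᵢ log₂ pᵢ = 1.6664 bits.
ΔRT = b·(H₀ − H) = 115 × 0.3336 = 38.36 ms.

38 ms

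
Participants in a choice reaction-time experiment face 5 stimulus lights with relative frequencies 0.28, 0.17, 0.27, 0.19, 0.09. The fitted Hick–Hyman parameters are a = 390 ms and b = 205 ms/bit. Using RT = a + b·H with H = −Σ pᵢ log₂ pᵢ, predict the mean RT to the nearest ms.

H = 0.28·log₂(1/0.28) + 0.17·log₂(1/0.17) + 0.27·log₂(1/0.27) + 0.19·log₂(1/0.19) + 0.09·log₂(1/0.09) = 2.2267 bits.
RT = 390 + 205 × 2.2267 = 846.48 ms.

846 ms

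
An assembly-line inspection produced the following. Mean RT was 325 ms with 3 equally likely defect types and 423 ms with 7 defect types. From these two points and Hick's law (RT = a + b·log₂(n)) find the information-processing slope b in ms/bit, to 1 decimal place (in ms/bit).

The slope on a log₂ axis is (423 − 325) / (2.8074 − 1.5850) = 80.171 ms/bit.

80.2 ms/bit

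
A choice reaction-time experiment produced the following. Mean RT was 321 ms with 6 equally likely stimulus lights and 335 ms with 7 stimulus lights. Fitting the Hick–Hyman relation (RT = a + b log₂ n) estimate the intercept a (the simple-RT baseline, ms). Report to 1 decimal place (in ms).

Slope: b = (335 − 321) / (log₂ 7 − log₂ 6) = 14/0.2224 = 62.952 ms/bit.
a = RT₁ − b·log₂ n₁ = 321 − 62.952 × 2.5850 = 158.272 ms.

158.3 ms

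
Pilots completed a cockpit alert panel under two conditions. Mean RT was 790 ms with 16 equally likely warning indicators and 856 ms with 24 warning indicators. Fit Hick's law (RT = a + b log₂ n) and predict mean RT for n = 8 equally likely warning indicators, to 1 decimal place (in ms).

677.2 ms

Solve the two-equation system in a and b:
  b = (856 − 790) / (log₂ 24 − log₂ 16) = 66 / (4.5850 − 4) = 112.828 ms/bit
  a = 790 − 112.828 × 4 = 338.689 ms
Then RT(8) = 338.689 + 112.828 × log₂ 8 = 338.689 + 112.828 × 3 ≈ 677.172 ms.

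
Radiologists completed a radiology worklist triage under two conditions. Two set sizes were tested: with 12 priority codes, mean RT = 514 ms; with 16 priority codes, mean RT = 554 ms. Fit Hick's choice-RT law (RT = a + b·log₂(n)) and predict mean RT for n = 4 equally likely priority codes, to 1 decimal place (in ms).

361.2 ms

With log₂ n on the abscissa the relation is linear; from the two conditions:
  b = (554 − 514) / (log₂ 16 − log₂ 12) = 40 / (4 − 3.5850) = 96.377 ms/bit
  a = 514 − 96.377 × 3.5850 = 168.493 ms
Then RT(4) = 168.493 + 96.377 × log₂ 4 = 168.493 + 96.377 × 2 ≈ 361.246 ms.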